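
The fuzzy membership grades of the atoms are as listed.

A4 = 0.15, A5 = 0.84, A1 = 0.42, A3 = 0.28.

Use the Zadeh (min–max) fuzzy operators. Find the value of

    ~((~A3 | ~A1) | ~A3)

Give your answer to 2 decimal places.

~A3 = 1 − 0.28 = 0.72
~A1 = 1 − 0.42 = 0.58
~A3 | ~A1 = max(a, b) on (0.72, 0.58) = 0.72
~A3 = 1 − 0.28 = 0.72
(~A3 | ~A1) | ~A3 = max(a, b) on (0.72, 0.72) = 0.72
~((~A3 | ~A1) | ~A3) = 1 − 0.72 = 0.28

0.28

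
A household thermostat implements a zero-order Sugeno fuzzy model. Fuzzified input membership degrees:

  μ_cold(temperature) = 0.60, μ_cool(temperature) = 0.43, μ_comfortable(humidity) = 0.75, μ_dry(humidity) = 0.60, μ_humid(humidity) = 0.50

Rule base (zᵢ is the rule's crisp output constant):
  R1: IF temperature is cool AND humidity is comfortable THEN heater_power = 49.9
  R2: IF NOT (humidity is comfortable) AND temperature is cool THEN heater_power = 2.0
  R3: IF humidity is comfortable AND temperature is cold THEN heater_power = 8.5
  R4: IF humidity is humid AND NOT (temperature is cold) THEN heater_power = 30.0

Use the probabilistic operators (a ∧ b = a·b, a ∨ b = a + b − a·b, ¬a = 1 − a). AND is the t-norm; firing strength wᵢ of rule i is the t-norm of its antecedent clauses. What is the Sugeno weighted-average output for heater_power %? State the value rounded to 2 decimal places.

24.20

R1 (z=49.9): cool=0.43, comfortable=0.75; AND[a·b] → w = 0.3225
R2 (z=2.0): ¬comfortable=1−0.75=0.25, cool=0.43; AND[a·b] → w = 0.1075
R3 (z=8.5): comfortable=0.75, cold=0.60; AND[a·b] → w = 0.4500
R4 (z=30.0): humid=0.50, ¬cold=1−0.60=0.40; AND[a·b] → w = 0.2000
Weighted average = (0.3225·49.9 + 0.1075·2.0 + 0.4500·8.5 + 0.2000·30.0) / (0.3225 + 0.1075 + 0.4500 + 0.2000)
  = 26.1327 / 1.0800 = 24.20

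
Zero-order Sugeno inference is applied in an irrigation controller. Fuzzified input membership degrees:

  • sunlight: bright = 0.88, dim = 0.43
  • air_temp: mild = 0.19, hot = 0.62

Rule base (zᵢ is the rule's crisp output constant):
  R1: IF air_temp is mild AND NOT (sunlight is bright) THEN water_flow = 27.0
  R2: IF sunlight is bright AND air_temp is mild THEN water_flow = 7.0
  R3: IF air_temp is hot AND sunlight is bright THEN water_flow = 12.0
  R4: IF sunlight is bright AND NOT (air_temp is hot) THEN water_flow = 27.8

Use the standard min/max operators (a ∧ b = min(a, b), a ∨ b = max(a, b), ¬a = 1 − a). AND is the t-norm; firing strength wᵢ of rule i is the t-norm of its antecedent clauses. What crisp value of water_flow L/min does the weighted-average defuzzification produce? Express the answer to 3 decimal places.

R1 (z=27.0): mild=0.19, ¬bright=1−0.88=0.12; AND[min(a, b)] → w = 0.12
R2 (z=7.0): bright=0.88, mild=0.19; AND[min(a, b)] → w = 0.19
R3 (z=12.0): hot=0.62, bright=0.88; AND[min(a, b)] → w = 0.62
R4 (z=27.8): bright=0.88, ¬hot=1−0.62=0.38; AND[min(a, b)] → w = 0.38
Weighted average = (0.12·27.0 + 0.19·7.0 + 0.62·12.0 + 0.38·27.8) / (0.12 + 0.19 + 0.62 + 0.38)
  = 22.5740 / 1.3100 = 17.232

17.232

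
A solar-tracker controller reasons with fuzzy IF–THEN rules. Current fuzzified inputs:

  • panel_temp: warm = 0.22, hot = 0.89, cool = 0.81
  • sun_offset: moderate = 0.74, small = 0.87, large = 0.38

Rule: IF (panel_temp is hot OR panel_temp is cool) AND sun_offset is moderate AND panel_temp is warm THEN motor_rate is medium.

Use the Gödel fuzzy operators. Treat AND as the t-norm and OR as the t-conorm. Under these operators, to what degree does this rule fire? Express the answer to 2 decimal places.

0.22

firing strength: (hot=0.89 OR cool=0.81) = 0.89; AND[min(a, b)] with moderate=0.74, warm=0.22 → w = 0.22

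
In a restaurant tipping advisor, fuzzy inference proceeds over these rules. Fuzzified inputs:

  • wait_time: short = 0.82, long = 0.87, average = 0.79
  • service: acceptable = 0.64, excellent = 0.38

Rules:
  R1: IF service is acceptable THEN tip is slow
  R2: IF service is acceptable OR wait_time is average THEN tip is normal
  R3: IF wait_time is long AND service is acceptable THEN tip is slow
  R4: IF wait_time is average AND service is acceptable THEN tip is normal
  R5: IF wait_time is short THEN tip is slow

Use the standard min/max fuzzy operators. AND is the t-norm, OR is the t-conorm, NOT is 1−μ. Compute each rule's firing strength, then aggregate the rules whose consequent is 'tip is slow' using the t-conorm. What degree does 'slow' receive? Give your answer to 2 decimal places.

R1: acceptable=0.64 → w = 0.64
R2: acceptable=0.64, average=0.79; OR[max(a, b)] → w = 0.79
R3: long=0.87, acceptable=0.64; AND[min(a, b)] → w = 0.64
R4: average=0.79, acceptable=0.64; AND[min(a, b)] → w = 0.64
R5: short=0.82 → w = 0.82
Rules with consequent 'slow': {R1, R3, R5} → strengths 0.64, 0.64, 0.82
Aggregate via t-conorm [max(a, b)]: 0.82

0.82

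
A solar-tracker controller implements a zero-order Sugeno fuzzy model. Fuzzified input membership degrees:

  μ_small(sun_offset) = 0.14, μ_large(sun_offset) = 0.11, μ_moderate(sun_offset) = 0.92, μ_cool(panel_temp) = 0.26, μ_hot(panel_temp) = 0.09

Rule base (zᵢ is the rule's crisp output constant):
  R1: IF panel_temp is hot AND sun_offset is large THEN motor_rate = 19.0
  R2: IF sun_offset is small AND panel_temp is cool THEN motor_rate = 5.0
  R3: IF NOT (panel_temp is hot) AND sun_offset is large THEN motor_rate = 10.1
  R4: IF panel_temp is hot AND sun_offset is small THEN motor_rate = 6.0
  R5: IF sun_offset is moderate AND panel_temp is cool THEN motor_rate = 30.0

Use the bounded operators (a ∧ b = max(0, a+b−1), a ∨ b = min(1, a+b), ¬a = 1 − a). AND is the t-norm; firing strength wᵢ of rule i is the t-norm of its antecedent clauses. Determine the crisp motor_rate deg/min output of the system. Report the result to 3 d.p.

R1 (z=19.0): hot=0.09, large=0.11; AND[max(0, a+b−1)] → w = 0.00
R2 (z=5.0): small=0.14, cool=0.26; AND[max(0, a+b−1)] → w = 0.00
R3 (z=10.1): ¬hot=1−0.09=0.91, large=0.11; AND[max(0, a+b−1)] → w = 0.02
R4 (z=6.0): hot=0.09, small=0.14; AND[max(0, a+b−1)] → w = 0.00
R5 (z=30.0): moderate=0.92, cool=0.26; AND[max(0, a+b−1)] → w = 0.18
Weighted average = (0.00·19.0 + 0.00·5.0 + 0.02·10.1 + 0.00·6.0 + 0.18·30.0) / (0.00 + 0.00 + 0.02 + 0.00 + 0.18)
  = 5.6020 / 0.2000 = 28.010

28.010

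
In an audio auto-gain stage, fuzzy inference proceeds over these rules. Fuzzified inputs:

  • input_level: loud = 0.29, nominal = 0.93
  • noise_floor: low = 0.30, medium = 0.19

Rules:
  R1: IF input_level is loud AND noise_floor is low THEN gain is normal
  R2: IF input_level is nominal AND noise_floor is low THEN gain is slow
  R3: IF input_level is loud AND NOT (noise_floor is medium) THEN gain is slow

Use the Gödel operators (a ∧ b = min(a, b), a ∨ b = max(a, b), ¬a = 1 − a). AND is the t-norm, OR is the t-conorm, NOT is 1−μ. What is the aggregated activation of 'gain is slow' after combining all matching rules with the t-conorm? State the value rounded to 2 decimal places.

0.30

R1: loud=0.29, low=0.30; AND[min(a, b)] → w = 0.29
R2: nominal=0.93, low=0.30; AND[min(a, b)] → w = 0.30
R3: loud=0.29, ¬medium=1−0.19=0.81; AND[min(a, b)] → w = 0.29
Rules with consequent 'slow': {R2, R3} → strengths 0.30, 0.29
Aggregate via t-conorm [max(a, b)]: 0.30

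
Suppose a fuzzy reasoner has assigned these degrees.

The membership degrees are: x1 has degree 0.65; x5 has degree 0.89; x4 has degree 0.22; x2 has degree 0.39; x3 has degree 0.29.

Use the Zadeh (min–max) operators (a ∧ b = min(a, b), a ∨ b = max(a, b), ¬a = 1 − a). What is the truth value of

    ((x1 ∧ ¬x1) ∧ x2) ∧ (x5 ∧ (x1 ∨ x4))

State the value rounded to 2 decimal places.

0.35

¬x1 = 1 − 0.65 = 0.35
x1 ∧ ¬x1 = min(a, b) on (0.65, 0.35) = 0.35
(x1 ∧ ¬x1) ∧ x2 = min(a, b) on (0.35, 0.39) = 0.35
x1 ∨ x4 = max(a, b) on (0.65, 0.22) = 0.65
x5 ∧ (x1 ∨ x4) = min(a, b) on (0.89, 0.65) = 0.65
((x1 ∧ ¬x1) ∧ x2) ∧ (x5 ∧ (x1 ∨ x4)) = min(a, b) on (0.35, 0.65) = 0.35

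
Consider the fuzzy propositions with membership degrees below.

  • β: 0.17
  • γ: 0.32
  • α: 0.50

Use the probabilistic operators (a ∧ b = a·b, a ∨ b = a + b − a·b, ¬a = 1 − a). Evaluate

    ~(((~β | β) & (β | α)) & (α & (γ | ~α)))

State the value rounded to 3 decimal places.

0.834

~β = 1 − 0.1700 = 0.8300
~β | β = a + b − a·b on (0.8300, 0.1700) = 0.8589
β | α = a + b − a·b on (0.1700, 0.5000) = 0.5850
(~β | β) & (β | α) = a·b on (0.8589, 0.5850) = 0.5025
~α = 1 − 0.5000 = 0.5000
γ | ~α = a + b − a·b on (0.3200, 0.5000) = 0.6600
α & (γ | ~α) = a·b on (0.5000, 0.6600) = 0.3300
((~β | β) & (β | α)) & (α & (γ | ~α)) = a·b on (0.5025, 0.3300) = 0.1658
~(((~β | β) & (β | α)) & (α & (γ | ~α))) = 1 − 0.1658 = 0.8342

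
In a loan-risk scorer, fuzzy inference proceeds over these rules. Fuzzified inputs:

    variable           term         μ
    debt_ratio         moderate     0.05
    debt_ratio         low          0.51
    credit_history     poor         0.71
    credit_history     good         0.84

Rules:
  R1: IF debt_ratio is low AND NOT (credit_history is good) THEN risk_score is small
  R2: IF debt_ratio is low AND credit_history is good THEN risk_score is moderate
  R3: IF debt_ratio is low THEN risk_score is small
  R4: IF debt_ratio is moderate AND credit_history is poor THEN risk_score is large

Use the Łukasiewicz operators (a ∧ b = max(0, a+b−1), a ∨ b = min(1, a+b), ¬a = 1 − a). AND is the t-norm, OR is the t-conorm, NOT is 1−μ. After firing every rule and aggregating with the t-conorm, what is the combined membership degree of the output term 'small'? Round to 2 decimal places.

0.51

R1: low=0.51, ¬good=1−0.84=0.16; AND[max(0, a+b−1)] → w = 0.00
R2: low=0.51, good=0.84; AND[max(0, a+b−1)] → w = 0.35
R3: low=0.51 → w = 0.51
R4: moderate=0.05, poor=0.71; AND[max(0, a+b−1)] → w = 0.00
Rules with consequent 'small': {R1, R3} → strengths 0.00, 0.51
Aggregate via t-conorm [min(1, a+b)]: 0.51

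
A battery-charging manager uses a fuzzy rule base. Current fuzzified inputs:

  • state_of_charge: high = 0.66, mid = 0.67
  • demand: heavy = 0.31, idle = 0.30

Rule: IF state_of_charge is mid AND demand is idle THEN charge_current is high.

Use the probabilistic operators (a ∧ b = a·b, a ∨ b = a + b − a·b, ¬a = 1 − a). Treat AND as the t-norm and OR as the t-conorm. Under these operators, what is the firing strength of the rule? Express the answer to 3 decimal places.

0.201

firing strength: mid=0.67, idle=0.30; AND[a·b] → w = 0.2010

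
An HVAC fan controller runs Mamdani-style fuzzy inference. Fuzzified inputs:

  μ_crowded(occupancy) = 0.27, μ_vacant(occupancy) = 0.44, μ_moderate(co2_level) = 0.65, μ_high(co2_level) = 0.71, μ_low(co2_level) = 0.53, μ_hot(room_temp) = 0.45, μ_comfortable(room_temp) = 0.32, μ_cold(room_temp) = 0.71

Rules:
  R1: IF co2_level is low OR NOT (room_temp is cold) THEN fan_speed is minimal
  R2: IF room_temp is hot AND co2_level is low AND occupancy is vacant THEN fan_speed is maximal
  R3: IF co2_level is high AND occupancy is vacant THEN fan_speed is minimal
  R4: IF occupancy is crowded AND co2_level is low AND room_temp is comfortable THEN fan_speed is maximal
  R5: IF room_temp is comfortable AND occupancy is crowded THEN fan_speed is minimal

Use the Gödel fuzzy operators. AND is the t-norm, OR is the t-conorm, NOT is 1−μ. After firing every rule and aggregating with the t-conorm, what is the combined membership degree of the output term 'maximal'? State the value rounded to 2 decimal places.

R1: low=0.53, ¬cold=1−0.71=0.29; OR[max(a, b)] → w = 0.53
R2: hot=0.45, low=0.53, vacant=0.44; AND[min(a, b)] → w = 0.44
R3: high=0.71, vacant=0.44; AND[min(a, b)] → w = 0.44
R4: crowded=0.27, low=0.53, comfortable=0.32; AND[min(a, b)] → w = 0.27
R5: comfortable=0.32, crowded=0.27; AND[min(a, b)] → w = 0.27
Rules with consequent 'maximal': {R2, R4} → strengths 0.44, 0.27
Aggregate via t-conorm [max(a, b)]: 0.44

0.44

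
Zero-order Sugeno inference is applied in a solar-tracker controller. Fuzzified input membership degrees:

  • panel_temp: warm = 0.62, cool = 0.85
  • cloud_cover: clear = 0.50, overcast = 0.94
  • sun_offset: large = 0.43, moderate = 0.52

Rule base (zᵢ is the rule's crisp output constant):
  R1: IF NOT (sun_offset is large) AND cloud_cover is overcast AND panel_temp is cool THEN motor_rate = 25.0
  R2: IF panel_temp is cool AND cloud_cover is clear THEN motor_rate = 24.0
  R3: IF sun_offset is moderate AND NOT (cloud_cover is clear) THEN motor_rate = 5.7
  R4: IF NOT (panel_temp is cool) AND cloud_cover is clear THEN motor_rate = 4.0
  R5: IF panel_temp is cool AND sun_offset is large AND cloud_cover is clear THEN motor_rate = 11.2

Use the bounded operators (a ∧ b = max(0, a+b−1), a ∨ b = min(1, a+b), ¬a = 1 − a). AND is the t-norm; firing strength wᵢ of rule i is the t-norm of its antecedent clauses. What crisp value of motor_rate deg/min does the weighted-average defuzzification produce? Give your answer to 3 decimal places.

23.992

R1 (z=25.0): ¬large=1−0.43=0.57, overcast=0.94, cool=0.85; AND[max(0, a+b−1)] → w = 0.36
R2 (z=24.0): cool=0.85, clear=0.50; AND[max(0, a+b−1)] → w = 0.35
R3 (z=5.7): moderate=0.52, ¬clear=1−0.50=0.50; AND[max(0, a+b−1)] → w = 0.02
R4 (z=4.0): ¬cool=1−0.85=0.15, clear=0.50; AND[max(0, a+b−1)] → w = 0.00
R5 (z=11.2): cool=0.85, large=0.43, clear=0.50; AND[max(0, a+b−1)] → w = 0.00
Weighted average = (0.36·25.0 + 0.35·24.0 + 0.02·5.7 + 0.00·4.0 + 0.00·11.2) / (0.36 + 0.35 + 0.02 + 0.00 + 0.00)
  = 17.5140 / 0.7300 = 23.992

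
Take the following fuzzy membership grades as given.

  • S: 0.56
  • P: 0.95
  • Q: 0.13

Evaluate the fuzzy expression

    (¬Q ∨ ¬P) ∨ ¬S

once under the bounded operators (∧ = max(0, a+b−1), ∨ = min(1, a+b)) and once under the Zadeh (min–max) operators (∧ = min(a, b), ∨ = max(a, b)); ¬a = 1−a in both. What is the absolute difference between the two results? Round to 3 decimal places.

0.130

Under bounded:
  ¬Q = 1 − 0.13 = 0.87
  ¬P = 1 − 0.95 = 0.05
  ¬Q ∨ ¬P = min(1, a+b) on (0.87, 0.05) = 0.92
  ¬S = 1 − 0.56 = 0.44
  (¬Q ∨ ¬P) ∨ ¬S = min(1, a+b) on (0.92, 0.44) = 1.00
  → value = 1.0000
Under Zadeh (min–max):
  ¬Q = 1 − 0.13 = 0.87
  ¬P = 1 − 0.95 = 0.05
  ¬Q ∨ ¬P = max(a, b) on (0.87, 0.05) = 0.87
  ¬S = 1 − 0.56 = 0.44
  (¬Q ∨ ¬P) ∨ ¬S = max(a, b) on (0.87, 0.44) = 0.87
  → value = 0.8700
|1.0000 − 0.8700| = 0.130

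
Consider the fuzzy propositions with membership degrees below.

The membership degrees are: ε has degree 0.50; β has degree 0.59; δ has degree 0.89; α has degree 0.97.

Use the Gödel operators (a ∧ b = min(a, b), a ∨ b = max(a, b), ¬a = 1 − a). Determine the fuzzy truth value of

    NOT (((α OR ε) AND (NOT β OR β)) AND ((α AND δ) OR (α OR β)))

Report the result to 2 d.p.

0.41

α OR ε = max(a, b) on (0.97, 0.50) = 0.97
NOT β = 1 − 0.59 = 0.41
NOT β OR β = max(a, b) on (0.41, 0.59) = 0.59
(α OR ε) AND (NOT β OR β) = min(a, b) on (0.97, 0.59) = 0.59
α AND δ = min(a, b) on (0.97, 0.89) = 0.89
α OR β = max(a, b) on (0.97, 0.59) = 0.97
(α AND δ) OR (α OR β) = max(a, b) on (0.89, 0.97) = 0.97
((α OR ε) AND (NOT β OR β)) AND ((α AND δ) OR (α OR β)) = min(a, b) on (0.59, 0.97) = 0.59
NOT (((α OR ε) AND (NOT β OR β)) AND ((α AND δ) OR (α OR β))) = 1 − 0.59 = 0.41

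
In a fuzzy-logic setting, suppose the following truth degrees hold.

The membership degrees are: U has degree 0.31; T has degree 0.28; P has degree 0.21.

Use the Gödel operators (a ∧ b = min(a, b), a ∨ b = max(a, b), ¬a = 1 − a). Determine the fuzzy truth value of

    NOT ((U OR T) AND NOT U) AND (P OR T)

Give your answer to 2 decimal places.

U OR T = max(a, b) on (0.31, 0.28) = 0.31
NOT U = 1 − 0.31 = 0.69
(U OR T) AND NOT U = min(a, b) on (0.31, 0.69) = 0.31
NOT ((U OR T) AND NOT U) = 1 − 0.31 = 0.69
P OR T = max(a, b) on (0.21, 0.28) = 0.28
NOT ((U OR T) AND NOT U) AND (P OR T) = min(a, b) on (0.69, 0.28) = 0.28

0.28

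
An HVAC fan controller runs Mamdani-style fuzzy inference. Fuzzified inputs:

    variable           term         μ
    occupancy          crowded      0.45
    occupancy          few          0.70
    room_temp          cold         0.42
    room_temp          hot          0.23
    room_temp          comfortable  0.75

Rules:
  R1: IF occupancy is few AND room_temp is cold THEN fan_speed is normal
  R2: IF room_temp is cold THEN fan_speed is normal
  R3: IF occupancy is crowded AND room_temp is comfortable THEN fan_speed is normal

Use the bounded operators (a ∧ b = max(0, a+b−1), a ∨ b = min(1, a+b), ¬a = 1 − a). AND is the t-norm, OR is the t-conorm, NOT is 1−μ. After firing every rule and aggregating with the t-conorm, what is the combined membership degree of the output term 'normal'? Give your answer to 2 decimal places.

0.74

R1: few=0.70, cold=0.42; AND[max(0, a+b−1)] → w = 0.12
R2: cold=0.42 → w = 0.42
R3: crowded=0.45, comfortable=0.75; AND[max(0, a+b−1)] → w = 0.20
Rules with consequent 'normal': {R1, R2, R3} → strengths 0.12, 0.42, 0.20
Aggregate via t-conorm [min(1, a+b)]: 0.74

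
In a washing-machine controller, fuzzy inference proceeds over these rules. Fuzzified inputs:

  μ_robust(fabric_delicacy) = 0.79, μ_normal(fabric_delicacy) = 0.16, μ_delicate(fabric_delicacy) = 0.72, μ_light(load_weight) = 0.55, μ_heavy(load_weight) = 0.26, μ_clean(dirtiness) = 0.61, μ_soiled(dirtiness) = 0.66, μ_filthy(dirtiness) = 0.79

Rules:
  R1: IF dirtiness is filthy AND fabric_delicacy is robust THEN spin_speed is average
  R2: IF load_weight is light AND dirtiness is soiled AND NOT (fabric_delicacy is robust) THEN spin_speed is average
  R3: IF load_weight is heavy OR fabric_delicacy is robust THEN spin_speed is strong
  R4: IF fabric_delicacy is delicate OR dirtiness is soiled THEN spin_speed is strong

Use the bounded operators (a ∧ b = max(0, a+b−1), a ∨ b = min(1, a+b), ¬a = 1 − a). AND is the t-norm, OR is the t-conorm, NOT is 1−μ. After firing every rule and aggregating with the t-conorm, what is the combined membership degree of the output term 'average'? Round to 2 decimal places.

0.58

R1: filthy=0.79, robust=0.79; AND[max(0, a+b−1)] → w = 0.58
R2: light=0.55, soiled=0.66, ¬robust=1−0.79=0.21; AND[max(0, a+b−1)] → w = 0.00
R3: heavy=0.26, robust=0.79; OR[min(1, a+b)] → w = 1.00
R4: delicate=0.72, soiled=0.66; OR[min(1, a+b)] → w = 1.00
Rules with consequent 'average': {R1, R2} → strengths 0.58, 0.00
Aggregate via t-conorm [min(1, a+b)]: 0.58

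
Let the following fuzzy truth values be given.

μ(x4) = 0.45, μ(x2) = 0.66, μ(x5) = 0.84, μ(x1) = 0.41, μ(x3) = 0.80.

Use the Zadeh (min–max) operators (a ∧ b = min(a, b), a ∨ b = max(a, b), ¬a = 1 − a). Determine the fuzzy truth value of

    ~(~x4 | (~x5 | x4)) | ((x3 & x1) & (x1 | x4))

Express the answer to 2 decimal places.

~x4 = 1 − 0.45 = 0.55
~x5 = 1 − 0.84 = 0.16
~x5 | x4 = max(a, b) on (0.16, 0.45) = 0.45
~x4 | (~x5 | x4) = max(a, b) on (0.55, 0.45) = 0.55
~(~x4 | (~x5 | x4)) = 1 − 0.55 = 0.45
x3 & x1 = min(a, b) on (0.80, 0.41) = 0.41
x1 | x4 = max(a, b) on (0.41, 0.45) = 0.45
(x3 & x1) & (x1 | x4) = min(a, b) on (0.41, 0.45) = 0.41
~(~x4 | (~x5 | x4)) | ((x3 & x1) & (x1 | x4)) = max(a, b) on (0.45, 0.41) = 0.45

0.45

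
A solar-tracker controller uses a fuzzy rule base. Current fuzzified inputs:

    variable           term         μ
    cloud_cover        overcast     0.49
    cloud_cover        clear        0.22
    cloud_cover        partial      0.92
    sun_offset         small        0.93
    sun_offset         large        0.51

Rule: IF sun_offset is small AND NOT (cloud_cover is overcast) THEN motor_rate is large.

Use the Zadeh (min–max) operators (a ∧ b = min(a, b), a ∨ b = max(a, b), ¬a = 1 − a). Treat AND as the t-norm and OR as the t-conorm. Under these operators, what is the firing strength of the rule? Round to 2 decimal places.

0.51

firing strength: small=0.93, ¬overcast=1−0.49=0.51; AND[min(a, b)] → w = 0.51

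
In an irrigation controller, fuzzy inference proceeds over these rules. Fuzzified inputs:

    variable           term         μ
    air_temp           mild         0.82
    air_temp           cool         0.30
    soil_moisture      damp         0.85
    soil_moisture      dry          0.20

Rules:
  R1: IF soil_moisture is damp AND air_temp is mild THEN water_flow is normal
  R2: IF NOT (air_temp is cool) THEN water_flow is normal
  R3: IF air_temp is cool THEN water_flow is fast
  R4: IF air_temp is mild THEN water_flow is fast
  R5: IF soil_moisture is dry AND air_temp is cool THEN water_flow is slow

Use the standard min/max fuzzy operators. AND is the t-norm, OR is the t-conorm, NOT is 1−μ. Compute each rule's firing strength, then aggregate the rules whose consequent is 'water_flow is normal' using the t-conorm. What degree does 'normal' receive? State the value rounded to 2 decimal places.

0.82

R1: damp=0.85, mild=0.82; AND[min(a, b)] → w = 0.82
R2: ¬cool=1−0.30=0.70 → w = 0.70
R3: cool=0.30 → w = 0.30
R4: mild=0.82 → w = 0.82
R5: dry=0.20, cool=0.30; AND[min(a, b)] → w = 0.20
Rules with consequent 'normal': {R1, R2} → strengths 0.82, 0.70
Aggregate via t-conorm [max(a, b)]: 0.82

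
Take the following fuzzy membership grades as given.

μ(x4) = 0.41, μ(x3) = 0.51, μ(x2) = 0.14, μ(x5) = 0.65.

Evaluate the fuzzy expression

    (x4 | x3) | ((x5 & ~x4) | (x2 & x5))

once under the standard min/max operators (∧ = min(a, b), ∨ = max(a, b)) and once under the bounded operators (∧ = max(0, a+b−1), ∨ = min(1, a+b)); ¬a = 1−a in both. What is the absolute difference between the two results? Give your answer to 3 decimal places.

Under standard min/max:
  x4 | x3 = max(a, b) on (0.41, 0.51) = 0.51
  ~x4 = 1 − 0.41 = 0.59
  x5 & ~x4 = min(a, b) on (0.65, 0.59) = 0.59
  x2 & x5 = min(a, b) on (0.14, 0.65) = 0.14
  (x5 & ~x4) | (x2 & x5) = max(a, b) on (0.59, 0.14) = 0.59
  (x4 | x3) | ((x5 & ~x4) | (x2 & x5)) = max(a, b) on (0.51, 0.59) = 0.59
  → value = 0.5900
Under bounded:
  x4 | x3 = min(1, a+b) on (0.41, 0.51) = 0.92
  ~x4 = 1 − 0.41 = 0.59
  x5 & ~x4 = max(0, a+b−1) on (0.65, 0.59) = 0.24
  x2 & x5 = max(0, a+b−1) on (0.14, 0.65) = 0.00
  (x5 & ~x4) | (x2 & x5) = min(1, a+b) on (0.24, 0.00) = 0.24
  (x4 | x3) | ((x5 & ~x4) | (x2 & x5)) = min(1, a+b) on (0.92, 0.24) = 1.00
  → value = 1.0000
|0.5900 − 1.0000| = 0.410

0.410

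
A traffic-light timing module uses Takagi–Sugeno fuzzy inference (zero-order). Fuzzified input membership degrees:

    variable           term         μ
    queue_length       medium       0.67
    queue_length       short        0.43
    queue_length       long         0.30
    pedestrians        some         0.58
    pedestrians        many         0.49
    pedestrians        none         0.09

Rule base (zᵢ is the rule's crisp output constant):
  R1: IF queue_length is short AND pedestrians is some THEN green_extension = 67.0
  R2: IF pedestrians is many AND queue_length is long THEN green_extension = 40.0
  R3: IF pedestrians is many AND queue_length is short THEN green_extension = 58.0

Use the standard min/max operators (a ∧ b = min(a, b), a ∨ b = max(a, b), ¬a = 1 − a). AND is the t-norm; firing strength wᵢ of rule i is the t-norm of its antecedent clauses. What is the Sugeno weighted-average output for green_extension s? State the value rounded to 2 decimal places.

R1 (z=67.0): short=0.43, some=0.58; AND[min(a, b)] → w = 0.43
R2 (z=40.0): many=0.49, long=0.30; AND[min(a, b)] → w = 0.30
R3 (z=58.0): many=0.49, short=0.43; AND[min(a, b)] → w = 0.43
Weighted average = (0.43·67.0 + 0.30·40.0 + 0.43·58.0) / (0.43 + 0.30 + 0.43)
  = 65.7500 / 1.1600 = 56.68

56.68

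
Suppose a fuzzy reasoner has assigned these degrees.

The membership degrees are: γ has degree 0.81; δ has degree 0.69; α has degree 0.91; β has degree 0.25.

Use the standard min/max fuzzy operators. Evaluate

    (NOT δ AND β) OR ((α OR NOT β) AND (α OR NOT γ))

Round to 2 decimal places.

0.91

NOT δ = 1 − 0.69 = 0.31
NOT δ AND β = min(a, b) on (0.31, 0.25) = 0.25
NOT β = 1 − 0.25 = 0.75
α OR NOT β = max(a, b) on (0.91, 0.75) = 0.91
NOT γ = 1 − 0.81 = 0.19
α OR NOT γ = max(a, b) on (0.91, 0.19) = 0.91
(α OR NOT β) AND (α OR NOT γ) = min(a, b) on (0.91, 0.91) = 0.91
(NOT δ AND β) OR ((α OR NOT β) AND (α OR NOT γ)) = max(a, b) on (0.25, 0.91) = 0.91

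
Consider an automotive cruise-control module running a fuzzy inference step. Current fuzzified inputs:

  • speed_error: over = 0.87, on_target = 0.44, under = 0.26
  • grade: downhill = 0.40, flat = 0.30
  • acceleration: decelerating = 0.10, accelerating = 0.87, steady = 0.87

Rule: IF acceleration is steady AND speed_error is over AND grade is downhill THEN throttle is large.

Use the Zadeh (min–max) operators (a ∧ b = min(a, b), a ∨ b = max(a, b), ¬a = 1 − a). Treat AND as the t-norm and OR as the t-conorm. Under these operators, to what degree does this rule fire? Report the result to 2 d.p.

0.40

firing strength: steady=0.87, over=0.87, downhill=0.40; AND[min(a, b)] → w = 0.40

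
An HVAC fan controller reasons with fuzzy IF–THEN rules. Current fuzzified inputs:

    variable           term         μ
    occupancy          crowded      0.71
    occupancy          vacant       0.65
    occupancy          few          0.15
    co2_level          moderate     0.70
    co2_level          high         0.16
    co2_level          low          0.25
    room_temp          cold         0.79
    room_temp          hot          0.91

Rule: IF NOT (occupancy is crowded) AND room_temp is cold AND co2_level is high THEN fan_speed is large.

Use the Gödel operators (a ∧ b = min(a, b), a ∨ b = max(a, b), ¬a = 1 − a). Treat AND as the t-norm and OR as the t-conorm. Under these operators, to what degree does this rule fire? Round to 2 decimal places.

firing strength: ¬crowded=1−0.71=0.29, cold=0.79, high=0.16; AND[min(a, b)] → w = 0.16

0.16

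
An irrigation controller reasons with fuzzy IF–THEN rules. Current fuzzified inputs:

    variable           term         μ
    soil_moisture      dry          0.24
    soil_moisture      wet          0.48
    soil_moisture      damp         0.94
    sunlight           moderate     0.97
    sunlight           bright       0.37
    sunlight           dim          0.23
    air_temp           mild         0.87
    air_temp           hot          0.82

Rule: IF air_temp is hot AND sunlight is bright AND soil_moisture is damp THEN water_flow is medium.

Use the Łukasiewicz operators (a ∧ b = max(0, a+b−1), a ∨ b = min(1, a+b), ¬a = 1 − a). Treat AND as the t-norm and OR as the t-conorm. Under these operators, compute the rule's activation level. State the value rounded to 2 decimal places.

0.13

firing strength: hot=0.82, bright=0.37, damp=0.94; AND[max(0, a+b−1)] → w = 0.13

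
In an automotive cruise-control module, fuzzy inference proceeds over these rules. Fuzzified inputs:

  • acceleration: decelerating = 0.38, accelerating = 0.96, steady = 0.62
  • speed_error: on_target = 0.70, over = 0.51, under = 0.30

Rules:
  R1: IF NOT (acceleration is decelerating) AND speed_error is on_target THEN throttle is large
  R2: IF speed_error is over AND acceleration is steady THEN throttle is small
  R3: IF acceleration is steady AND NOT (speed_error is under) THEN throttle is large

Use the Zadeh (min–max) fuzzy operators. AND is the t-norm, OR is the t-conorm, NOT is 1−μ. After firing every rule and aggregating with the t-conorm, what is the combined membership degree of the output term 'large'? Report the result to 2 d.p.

0.62

R1: ¬decelerating=1−0.38=0.62, on_target=0.70; AND[min(a, b)] → w = 0.62
R2: over=0.51, steady=0.62; AND[min(a, b)] → w = 0.51
R3: steady=0.62, ¬under=1−0.30=0.70; AND[min(a, b)] → w = 0.62
Rules with consequent 'large': {R1, R3} → strengths 0.62, 0.62
Aggregate via t-conorm [max(a, b)]: 0.62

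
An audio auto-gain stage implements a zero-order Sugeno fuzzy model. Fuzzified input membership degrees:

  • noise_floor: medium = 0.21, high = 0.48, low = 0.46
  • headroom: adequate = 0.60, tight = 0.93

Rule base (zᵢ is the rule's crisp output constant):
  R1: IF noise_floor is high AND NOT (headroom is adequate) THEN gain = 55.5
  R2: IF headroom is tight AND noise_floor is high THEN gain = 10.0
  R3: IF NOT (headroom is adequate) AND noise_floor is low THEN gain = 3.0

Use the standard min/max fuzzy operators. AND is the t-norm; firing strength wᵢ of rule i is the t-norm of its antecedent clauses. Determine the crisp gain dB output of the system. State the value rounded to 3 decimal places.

22.031

R1 (z=55.5): high=0.48, ¬adequate=1−0.60=0.40; AND[min(a, b)] → w = 0.40
R2 (z=10.0): tight=0.93, high=0.48; AND[min(a, b)] → w = 0.48
R3 (z=3.0): ¬adequate=1−0.60=0.40, low=0.46; AND[min(a, b)] → w = 0.40
Weighted average = (0.40·55.5 + 0.48·10.0 + 0.40·3.0) / (0.40 + 0.48 + 0.40)
  = 28.2000 / 1.2800 = 22.031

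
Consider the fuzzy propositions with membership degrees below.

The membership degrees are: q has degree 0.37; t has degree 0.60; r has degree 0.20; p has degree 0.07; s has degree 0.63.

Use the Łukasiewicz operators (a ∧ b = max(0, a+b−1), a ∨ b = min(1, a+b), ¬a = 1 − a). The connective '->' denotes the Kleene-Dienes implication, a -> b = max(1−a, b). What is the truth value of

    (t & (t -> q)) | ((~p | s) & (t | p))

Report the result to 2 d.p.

0.67

t -> q  [Kleene-Dienes: max(1−a, b)] with a=0.60, b=0.37 → 0.40
t & (t -> q) = max(0, a+b−1) on (0.60, 0.40) = 0.00
~p = 1 − 0.07 = 0.93
~p | s = min(1, a+b) on (0.93, 0.63) = 1.00
t | p = min(1, a+b) on (0.60, 0.07) = 0.67
(~p | s) & (t | p) = max(0, a+b−1) on (1.00, 0.67) = 0.67
(t & (t -> q)) | ((~p | s) & (t | p)) = min(1, a+b) on (0.00, 0.67) = 0.67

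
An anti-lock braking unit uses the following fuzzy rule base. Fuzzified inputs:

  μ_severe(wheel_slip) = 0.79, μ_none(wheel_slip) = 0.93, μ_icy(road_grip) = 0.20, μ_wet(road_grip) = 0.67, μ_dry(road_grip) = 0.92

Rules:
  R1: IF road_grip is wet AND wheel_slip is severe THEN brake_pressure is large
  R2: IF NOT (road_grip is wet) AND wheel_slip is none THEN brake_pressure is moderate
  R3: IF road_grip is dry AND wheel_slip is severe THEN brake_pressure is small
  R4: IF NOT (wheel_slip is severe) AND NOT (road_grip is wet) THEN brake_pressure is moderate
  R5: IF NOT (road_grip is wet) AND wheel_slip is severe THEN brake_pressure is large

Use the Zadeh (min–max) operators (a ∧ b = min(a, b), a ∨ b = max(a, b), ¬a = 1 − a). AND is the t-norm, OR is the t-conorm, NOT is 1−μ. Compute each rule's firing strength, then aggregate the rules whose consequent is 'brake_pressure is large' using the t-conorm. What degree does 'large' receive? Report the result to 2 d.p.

0.67

R1: wet=0.67, severe=0.79; AND[min(a, b)] → w = 0.67
R2: ¬wet=1−0.67=0.33, none=0.93; AND[min(a, b)] → w = 0.33
R3: dry=0.92, severe=0.79; AND[min(a, b)] → w = 0.79
R4: ¬severe=1−0.79=0.21, ¬wet=1−0.67=0.33; AND[min(a, b)] → w = 0.21
R5: ¬wet=1−0.67=0.33, severe=0.79; AND[min(a, b)] → w = 0.33
Rules with consequent 'large': {R1, R5} → strengths 0.67, 0.33
Aggregate via t-conorm [max(a, b)]: 0.67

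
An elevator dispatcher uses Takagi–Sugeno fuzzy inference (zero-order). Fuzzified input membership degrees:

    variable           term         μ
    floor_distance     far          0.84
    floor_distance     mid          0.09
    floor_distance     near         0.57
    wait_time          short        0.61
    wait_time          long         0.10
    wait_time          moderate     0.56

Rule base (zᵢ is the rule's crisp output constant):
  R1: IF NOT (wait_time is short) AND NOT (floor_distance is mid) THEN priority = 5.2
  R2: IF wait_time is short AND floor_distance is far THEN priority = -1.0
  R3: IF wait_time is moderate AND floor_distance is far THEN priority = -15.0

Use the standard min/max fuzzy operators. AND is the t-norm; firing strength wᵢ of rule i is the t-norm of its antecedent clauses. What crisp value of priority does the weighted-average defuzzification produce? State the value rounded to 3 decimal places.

-4.476

R1 (z=5.2): ¬short=1−0.61=0.39, ¬mid=1−0.09=0.91; AND[min(a, b)] → w = 0.39
R2 (z=-1.0): short=0.61, far=0.84; AND[min(a, b)] → w = 0.61
R3 (z=-15.0): moderate=0.56, far=0.84; AND[min(a, b)] → w = 0.56
Weighted average = (0.39·5.2 + 0.61·-1.0 + 0.56·-15.0) / (0.39 + 0.61 + 0.56)
  = -6.9820 / 1.5600 = -4.476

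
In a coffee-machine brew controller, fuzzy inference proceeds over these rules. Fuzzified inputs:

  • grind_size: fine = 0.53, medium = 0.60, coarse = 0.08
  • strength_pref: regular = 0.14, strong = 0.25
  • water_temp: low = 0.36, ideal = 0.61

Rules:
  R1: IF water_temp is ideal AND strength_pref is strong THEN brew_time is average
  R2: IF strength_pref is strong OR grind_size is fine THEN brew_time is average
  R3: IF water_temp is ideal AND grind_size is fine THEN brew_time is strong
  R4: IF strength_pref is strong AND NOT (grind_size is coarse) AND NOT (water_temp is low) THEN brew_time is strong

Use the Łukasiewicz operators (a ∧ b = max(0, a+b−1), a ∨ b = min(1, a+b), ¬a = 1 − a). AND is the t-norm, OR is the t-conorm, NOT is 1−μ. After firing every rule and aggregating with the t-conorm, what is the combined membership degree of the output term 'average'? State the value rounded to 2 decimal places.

0.78

R1: ideal=0.61, strong=0.25; AND[max(0, a+b−1)] → w = 0.00
R2: strong=0.25, fine=0.53; OR[min(1, a+b)] → w = 0.78
R3: ideal=0.61, fine=0.53; AND[max(0, a+b−1)] → w = 0.14
R4: strong=0.25, ¬coarse=1−0.08=0.92, ¬low=1−0.36=0.64; AND[max(0, a+b−1)] → w = 0.00
Rules with consequent 'average': {R1, R2} → strengths 0.00, 0.78
Aggregate via t-conorm [min(1, a+b)]: 0.78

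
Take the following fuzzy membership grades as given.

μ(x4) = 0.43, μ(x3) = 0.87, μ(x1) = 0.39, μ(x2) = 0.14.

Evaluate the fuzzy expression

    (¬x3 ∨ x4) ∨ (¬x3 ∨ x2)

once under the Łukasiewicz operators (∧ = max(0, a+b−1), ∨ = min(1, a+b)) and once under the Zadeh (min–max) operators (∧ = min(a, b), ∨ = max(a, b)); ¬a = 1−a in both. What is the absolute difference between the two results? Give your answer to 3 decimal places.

0.400

Under Łukasiewicz:
  ¬x3 = 1 − 0.87 = 0.13
  ¬x3 ∨ x4 = min(1, a+b) on (0.13, 0.43) = 0.56
  ¬x3 = 1 − 0.87 = 0.13
  ¬x3 ∨ x2 = min(1, a+b) on (0.13, 0.14) = 0.27
  (¬x3 ∨ x4) ∨ (¬x3 ∨ x2) = min(1, a+b) on (0.56, 0.27) = 0.83
  → value = 0.8300
Under Zadeh (min–max):
  ¬x3 = 1 − 0.87 = 0.13
  ¬x3 ∨ x4 = max(a, b) on (0.13, 0.43) = 0.43
  ¬x3 = 1 − 0.87 = 0.13
  ¬x3 ∨ x2 = max(a, b) on (0.13, 0.14) = 0.14
  (¬x3 ∨ x4) ∨ (¬x3 ∨ x2) = max(a, b) on (0.43, 0.14) = 0.43
  → value = 0.4300
|0.8300 − 0.4300| = 0.400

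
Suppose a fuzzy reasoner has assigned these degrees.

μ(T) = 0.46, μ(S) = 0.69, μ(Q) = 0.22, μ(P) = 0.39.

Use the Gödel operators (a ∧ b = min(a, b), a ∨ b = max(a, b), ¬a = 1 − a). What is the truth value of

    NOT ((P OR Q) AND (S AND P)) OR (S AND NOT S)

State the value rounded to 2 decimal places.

0.61

P OR Q = max(a, b) on (0.39, 0.22) = 0.39
S AND P = min(a, b) on (0.69, 0.39) = 0.39
(P OR Q) AND (S AND P) = min(a, b) on (0.39, 0.39) = 0.39
NOT ((P OR Q) AND (S AND P)) = 1 − 0.39 = 0.61
NOT S = 1 − 0.69 = 0.31
S AND NOT S = min(a, b) on (0.69, 0.31) = 0.31
NOT ((P OR Q) AND (S AND P)) OR (S AND NOT S) = max(a, b) on (0.61, 0.31) = 0.61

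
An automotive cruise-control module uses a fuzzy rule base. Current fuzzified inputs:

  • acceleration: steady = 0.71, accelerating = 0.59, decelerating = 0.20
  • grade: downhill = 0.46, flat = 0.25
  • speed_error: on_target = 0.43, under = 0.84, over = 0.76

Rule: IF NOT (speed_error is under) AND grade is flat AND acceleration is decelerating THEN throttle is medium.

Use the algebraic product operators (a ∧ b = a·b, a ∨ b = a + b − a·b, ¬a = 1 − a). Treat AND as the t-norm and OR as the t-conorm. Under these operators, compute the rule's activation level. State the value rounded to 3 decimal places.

firing strength: ¬under=1−0.84=0.16, flat=0.25, decelerating=0.20; AND[a·b] → w = 0.0080

0.008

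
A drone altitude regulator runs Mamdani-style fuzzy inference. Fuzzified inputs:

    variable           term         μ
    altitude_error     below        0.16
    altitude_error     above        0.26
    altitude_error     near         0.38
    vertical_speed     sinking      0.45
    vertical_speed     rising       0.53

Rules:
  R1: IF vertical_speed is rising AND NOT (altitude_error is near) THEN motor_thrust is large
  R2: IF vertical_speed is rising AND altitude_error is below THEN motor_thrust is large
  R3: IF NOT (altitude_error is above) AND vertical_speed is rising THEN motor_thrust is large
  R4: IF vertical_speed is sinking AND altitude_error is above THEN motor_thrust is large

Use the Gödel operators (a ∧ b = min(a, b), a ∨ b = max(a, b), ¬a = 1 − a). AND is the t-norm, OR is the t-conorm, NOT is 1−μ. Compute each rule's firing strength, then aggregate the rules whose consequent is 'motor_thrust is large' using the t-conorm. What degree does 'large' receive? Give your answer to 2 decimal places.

R1: rising=0.53, ¬near=1−0.38=0.62; AND[min(a, b)] → w = 0.53
R2: rising=0.53, below=0.16; AND[min(a, b)] → w = 0.16
R3: ¬above=1−0.26=0.74, rising=0.53; AND[min(a, b)] → w = 0.53
R4: sinking=0.45, above=0.26; AND[min(a, b)] → w = 0.26
Rules with consequent 'large': {R1, R2, R3, R4} → strengths 0.53, 0.16, 0.53, 0.26
Aggregate via t-conorm [max(a, b)]: 0.53

0.53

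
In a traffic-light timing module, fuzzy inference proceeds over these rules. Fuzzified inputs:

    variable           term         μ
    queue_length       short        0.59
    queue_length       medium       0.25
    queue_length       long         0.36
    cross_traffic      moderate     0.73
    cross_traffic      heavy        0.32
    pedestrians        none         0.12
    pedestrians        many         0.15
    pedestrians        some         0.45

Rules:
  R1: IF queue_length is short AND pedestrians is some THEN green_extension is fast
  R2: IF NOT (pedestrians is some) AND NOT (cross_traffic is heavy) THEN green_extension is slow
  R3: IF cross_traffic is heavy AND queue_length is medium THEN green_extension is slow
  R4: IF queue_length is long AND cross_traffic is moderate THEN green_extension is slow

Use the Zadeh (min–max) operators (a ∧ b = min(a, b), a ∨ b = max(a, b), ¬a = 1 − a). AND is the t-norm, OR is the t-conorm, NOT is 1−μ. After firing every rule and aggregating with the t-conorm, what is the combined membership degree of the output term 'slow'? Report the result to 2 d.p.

0.55

R1: short=0.59, some=0.45; AND[min(a, b)] → w = 0.45
R2: ¬some=1−0.45=0.55, ¬heavy=1−0.32=0.68; AND[min(a, b)] → w = 0.55
R3: heavy=0.32, medium=0.25; AND[min(a, b)] → w = 0.25
R4: long=0.36, moderate=0.73; AND[min(a, b)] → w = 0.36
Rules with consequent 'slow': {R2, R3, R4} → strengths 0.55, 0.25, 0.36
Aggregate via t-conorm [max(a, b)]: 0.55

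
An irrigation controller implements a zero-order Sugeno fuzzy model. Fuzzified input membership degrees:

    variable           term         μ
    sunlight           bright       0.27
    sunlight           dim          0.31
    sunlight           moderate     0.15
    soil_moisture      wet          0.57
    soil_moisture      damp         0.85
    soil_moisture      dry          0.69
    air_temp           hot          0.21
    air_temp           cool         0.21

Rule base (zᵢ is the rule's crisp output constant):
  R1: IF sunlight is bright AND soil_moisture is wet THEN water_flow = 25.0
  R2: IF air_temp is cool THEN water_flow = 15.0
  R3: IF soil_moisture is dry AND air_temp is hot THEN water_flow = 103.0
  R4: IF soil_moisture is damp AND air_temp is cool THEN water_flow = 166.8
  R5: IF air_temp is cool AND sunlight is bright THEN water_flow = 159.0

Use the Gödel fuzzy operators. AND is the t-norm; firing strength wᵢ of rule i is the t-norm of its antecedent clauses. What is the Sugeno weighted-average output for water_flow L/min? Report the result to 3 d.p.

R1 (z=25.0): bright=0.27, wet=0.57; AND[min(a, b)] → w = 0.27
R2 (z=15.0): cool=0.21 → w = 0.21
R3 (z=103.0): dry=0.69, hot=0.21; AND[min(a, b)] → w = 0.21
R4 (z=166.8): damp=0.85, cool=0.21; AND[min(a, b)] → w = 0.21
R5 (z=159.0): cool=0.21, bright=0.27; AND[min(a, b)] → w = 0.21
Weighted average = (0.27·25.0 + 0.21·15.0 + 0.21·103.0 + 0.21·166.8 + 0.21·159.0) / (0.27 + 0.21 + 0.21 + 0.21 + 0.21)
  = 99.9480 / 1.1100 = 90.043

90.043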